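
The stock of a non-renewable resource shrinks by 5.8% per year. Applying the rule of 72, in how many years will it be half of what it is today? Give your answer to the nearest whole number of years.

Halving time ≈ 72 / 5.8 = 12.41 → 12 years.

roughly 12 years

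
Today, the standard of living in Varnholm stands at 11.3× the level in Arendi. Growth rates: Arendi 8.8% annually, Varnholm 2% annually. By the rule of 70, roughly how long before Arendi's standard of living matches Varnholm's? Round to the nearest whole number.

What matters is the difference: 6.8 pp.
Rule of 70 on the gap: the ratio halves every 70/6.8 ≈ 10.29 years.
An 11.3× gap takes log₂(11.3) ≈ 3.50 halvings to close: 3.50 × 10.29 ≈ 36 years.

≈ 36 years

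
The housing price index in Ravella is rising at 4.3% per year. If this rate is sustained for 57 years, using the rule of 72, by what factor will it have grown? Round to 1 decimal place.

10.6 times

Doubles every ≈ 16.74 years (72/4.3).
57 years is 3.41 doublings; 2^3.41 ≈ 10.6×.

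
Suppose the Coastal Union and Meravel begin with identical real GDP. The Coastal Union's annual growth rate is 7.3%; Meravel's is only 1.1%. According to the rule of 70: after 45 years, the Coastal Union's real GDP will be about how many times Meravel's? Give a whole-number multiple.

approximately 16 times

Only the 6.2-point difference matters.
70/6.2 ≈ 11.29 years per doubling of the ratio; 45 years gives 3.99 doublings, so ≈ 16×.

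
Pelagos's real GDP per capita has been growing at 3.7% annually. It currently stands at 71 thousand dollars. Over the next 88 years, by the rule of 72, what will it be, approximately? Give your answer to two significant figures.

It doubles every 72/3.7 ≈ 19.46 years, so 88 years is 4.52 doublings.
2^4.52 ≈ 22.94; 71 × 22.94 ≈ 1600 thousand dollars.

roughly 1600 thousand dollars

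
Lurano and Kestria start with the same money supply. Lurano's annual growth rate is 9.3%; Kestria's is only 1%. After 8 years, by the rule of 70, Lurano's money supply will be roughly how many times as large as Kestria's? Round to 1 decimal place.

Rate gap = 9.3% − 1% = 8.3 points.
The ratio doubles every 70/8.3 ≈ 8.43 years.
8/8.43 ≈ 0.95 doublings → ratio ≈ 2^0.95 ≈ 1.9.

1.9 times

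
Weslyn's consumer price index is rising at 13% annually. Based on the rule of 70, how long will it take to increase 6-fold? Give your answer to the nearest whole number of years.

One doubling takes 70/13 = 5.38 years.
Reaching 6× takes log₂(6) ≈ 2.58 doublings.
2.58 × 5.38 ≈ 14 years.

≈ 14 years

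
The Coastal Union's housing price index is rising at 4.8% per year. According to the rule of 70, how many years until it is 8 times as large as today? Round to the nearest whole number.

approximately 44 years

Doubling time ≈ 70/4.8 = 14.58 years.
Getting to 8× needs 3 doublings: 3 × 14.58 ≈ 44 years.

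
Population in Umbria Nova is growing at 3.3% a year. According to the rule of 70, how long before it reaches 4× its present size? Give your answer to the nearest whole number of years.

At 3.3% it doubles every 70/3.3 ≈ 21.21 years.
4× is 2 doublings, so 2 × 21.21 ≈ 42 years.

around 42 years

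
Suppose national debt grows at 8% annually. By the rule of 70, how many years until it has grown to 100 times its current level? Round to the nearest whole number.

approximately 58 years

One doubling takes 70/8 = 8.75 years.
100× is log₂ 100 ≈ 6.64 doublings, so ≈ 6.64 × 8.75 = 58 years.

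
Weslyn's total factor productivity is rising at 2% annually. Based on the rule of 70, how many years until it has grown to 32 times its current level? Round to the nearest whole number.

At 2% it doubles every 70/2 ≈ 35.00 years.
32× is 5 doublings, so 5 × 35.00 ≈ 175 years.

approximately 175 years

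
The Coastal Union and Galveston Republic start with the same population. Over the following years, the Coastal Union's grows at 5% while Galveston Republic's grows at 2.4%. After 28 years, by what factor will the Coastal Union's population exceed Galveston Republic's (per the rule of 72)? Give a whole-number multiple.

the Coastal Union pulls ahead at 2.6 pp per year, so the ratio doubles every 72/2.6 ≈ 27.69 years.
In 28 years that's 1.01 doublings: 2^1.01 ≈ 2.

roughly 2 times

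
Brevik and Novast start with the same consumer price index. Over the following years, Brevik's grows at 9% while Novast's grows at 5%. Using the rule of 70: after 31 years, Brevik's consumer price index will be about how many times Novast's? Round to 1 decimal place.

about 3.4 times

Only the 4-point difference matters.
70/4 ≈ 17.50 years per doubling of the ratio; 31 years gives 1.77 doublings, so ≈ 3.4×.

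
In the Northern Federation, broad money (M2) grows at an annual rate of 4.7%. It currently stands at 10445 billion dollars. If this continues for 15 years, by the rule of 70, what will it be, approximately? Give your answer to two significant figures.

Doubling time ≈ 70/4.7 = 14.89 years.
15 years is 15/14.89 ≈ 1.01 doublings, a factor of 2^1.01 ≈ 2.01.
10445 × 2.01 ≈ 21000 billion dollars.

approximately 21000 billion dollars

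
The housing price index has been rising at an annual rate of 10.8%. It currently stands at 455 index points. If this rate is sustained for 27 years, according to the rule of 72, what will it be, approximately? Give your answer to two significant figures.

It doubles every 72/10.8 ≈ 6.67 years, so 27 years is 4.05 doublings.
2^4.05 ≈ 16.56; 455 × 16.56 ≈ 7500 index points.

approximately 7500 index points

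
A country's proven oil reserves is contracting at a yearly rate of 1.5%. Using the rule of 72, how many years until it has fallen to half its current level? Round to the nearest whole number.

Falling at 1.5%, it halves about every 72/1.5 = 48.00 years.

48 years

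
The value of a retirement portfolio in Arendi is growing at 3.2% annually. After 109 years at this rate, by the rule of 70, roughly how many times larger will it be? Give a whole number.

70/3.2 ≈ 21.88 years per doubling.
109 years fits 5 doublings: 2^5 = 32.

roughly 32 times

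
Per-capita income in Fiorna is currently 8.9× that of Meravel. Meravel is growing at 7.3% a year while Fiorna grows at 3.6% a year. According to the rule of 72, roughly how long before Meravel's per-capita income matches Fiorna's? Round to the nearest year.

about 61 years

The growth-rate gap is 7.3% − 3.6% = 3.7 percentage points.
So the ratio between them halves every 72/3.7 ≈ 19.46 years.
An 8.9× gap takes log₂(8.9) ≈ 3.15 halvings to close: 3.15 × 19.46 ≈ 61 years.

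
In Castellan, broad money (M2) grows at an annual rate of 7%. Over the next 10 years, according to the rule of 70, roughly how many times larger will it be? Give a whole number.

Doubling time ≈ 70/7 = 10.00 years.
10/10.00 ≈ 1 doubling, so about 2^1 = 2×.

approximately 2 times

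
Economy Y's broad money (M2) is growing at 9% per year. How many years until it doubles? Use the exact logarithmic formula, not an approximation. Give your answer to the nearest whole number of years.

t = ln(2) / ln(1 + 0.09) = 0.6931 / 0.086178 ≈ 8.04.
≈ 8 years.

8 years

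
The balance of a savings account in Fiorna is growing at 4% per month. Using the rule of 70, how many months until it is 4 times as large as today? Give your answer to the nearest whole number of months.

Doubling time ≈ 70/4 = 17.50 months.
Getting to 4× needs 2 doublings: 2 × 17.50 ≈ 35 months.

around 35 months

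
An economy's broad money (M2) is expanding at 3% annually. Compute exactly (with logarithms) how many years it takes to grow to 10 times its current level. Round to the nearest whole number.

t = ln(10) / ln(1 + 0.03) = 2.3026 / 0.029559 ≈ 77.90.
≈ 78 years.

78 years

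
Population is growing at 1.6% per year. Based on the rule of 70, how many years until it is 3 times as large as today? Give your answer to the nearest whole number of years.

around 69 years

One doubling takes 70/1.6 = 43.75 years.
Reaching 3× takes log₂(3) ≈ 1.58 doublings.
1.58 × 43.75 ≈ 69 years.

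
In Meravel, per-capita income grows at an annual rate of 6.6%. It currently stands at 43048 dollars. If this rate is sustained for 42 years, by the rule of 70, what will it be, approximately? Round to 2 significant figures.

≈ 670000 dollars

Doubling time ≈ 70/6.6 = 10.61 years.
42 years is 42/10.61 ≈ 3.96 doublings, a factor of 2^3.96 ≈ 15.56.
43048 × 15.56 ≈ 670000 dollars.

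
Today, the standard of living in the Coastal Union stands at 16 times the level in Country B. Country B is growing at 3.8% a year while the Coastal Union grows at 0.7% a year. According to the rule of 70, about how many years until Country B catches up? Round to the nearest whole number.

What matters is the difference: 3.1 pp.
Rule of 70 on the gap: the ratio halves every 70/3.1 ≈ 22.58 years.
A 16 times gap closes after 4 halvings: 4 × 22.58 ≈ 90 years.

approximately 90 years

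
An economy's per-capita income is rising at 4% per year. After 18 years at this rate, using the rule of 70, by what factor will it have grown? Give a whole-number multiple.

Doubling time ≈ 70/4 = 17.50 years.
18/17.50 ≈ 1 doubling, so about 2^1 = 2×.

approximately 2 times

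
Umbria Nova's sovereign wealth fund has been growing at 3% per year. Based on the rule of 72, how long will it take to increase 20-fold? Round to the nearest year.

At 3% it doubles every 72/3 ≈ 24.00 years.
20× is log₂ 20 ≈ 4.32 doublings, so ≈ 4.32 × 24.00 = 104 years.

around 104 years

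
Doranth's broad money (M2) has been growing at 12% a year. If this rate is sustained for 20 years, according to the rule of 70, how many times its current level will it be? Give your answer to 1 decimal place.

approximately 10.8 times

Doubling time ≈ 70/12 = 5.83 years.
20 years / 5.83 ≈ 3.43 doublings → factor 2^3.43 ≈ 10.8.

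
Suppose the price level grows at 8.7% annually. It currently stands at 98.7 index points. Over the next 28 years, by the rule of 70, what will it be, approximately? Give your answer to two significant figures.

about 1100 index points

Doubling time ≈ 70/8.7 = 8.05 years.
28 years is 28/8.05 ≈ 3.48 doublings, a factor of 2^3.48 ≈ 11.16.
98.7 × 11.16 ≈ 1100 index points.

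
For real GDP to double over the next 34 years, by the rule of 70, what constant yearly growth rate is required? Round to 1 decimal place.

70 / 34 ≈ 2.06, so about 2.1% per year.

≈ 2.1%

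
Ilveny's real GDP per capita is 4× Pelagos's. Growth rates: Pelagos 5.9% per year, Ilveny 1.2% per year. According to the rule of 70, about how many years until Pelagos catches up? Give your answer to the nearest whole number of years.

Pelagos gains on Ilveny at 5.9% − 1.2% = 4.7 points a year.
At that relative rate the gap halves every 70/4.7 ≈ 14.89 years.
A 4× gap closes after 2 halvings: 2 × 14.89 ≈ 30 years.

around 30 years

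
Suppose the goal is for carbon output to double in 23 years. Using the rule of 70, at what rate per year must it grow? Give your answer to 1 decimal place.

about 3.0% per year

70 / 23 ≈ 3.04, so about 3.0% per year.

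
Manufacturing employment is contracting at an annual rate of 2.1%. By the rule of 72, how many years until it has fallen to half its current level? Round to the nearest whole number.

Halving time ≈ 72 / 2.1 = 34.29 → 34 years.

about 34 years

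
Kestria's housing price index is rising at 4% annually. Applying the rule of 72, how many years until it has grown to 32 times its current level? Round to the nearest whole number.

Doubling time ≈ 72/4 = 18.00 years.
32× is 5 doublings, so 5 × 18.00 ≈ 90 years.

approximately 90 years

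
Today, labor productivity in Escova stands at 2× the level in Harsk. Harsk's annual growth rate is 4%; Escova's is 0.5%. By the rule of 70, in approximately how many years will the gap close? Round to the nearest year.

≈ 20 years

Harsk gains on Escova at 4% − 0.5% = 3.5 points a year.
At that relative rate the gap halves every 70/3.5 ≈ 20.00 years.
A 2× gap closes after 1 halving: 1 × 20.00 ≈ 20 years.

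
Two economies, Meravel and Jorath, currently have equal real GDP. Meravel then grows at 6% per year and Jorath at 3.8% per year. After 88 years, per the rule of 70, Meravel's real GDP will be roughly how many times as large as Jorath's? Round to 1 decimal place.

Only the 2.2-point difference matters.
70/2.2 ≈ 31.82 years per doubling of the ratio; 88 years gives 2.77 doublings, so ≈ 6.8×.

around 6.8 times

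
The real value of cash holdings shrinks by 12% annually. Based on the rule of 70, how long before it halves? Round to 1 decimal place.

Falling at 12%, it halves about every 70/12 = 5.83 years.

5.8 years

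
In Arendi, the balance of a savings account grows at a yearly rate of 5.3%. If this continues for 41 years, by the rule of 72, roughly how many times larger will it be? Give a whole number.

around 8 times

At 5.3% one doubling takes ≈ 13.58 years; 41 years is 3 of them, so ×8.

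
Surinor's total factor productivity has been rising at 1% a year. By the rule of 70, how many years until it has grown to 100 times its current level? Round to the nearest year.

One doubling takes 70/1 = 70.00 years.
100× is log₂ 100 ≈ 6.64 doublings, so ≈ 6.64 × 70.00 = 465 years.

approximately 465 years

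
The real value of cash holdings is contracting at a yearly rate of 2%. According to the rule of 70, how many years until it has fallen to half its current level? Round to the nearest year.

Halving time ≈ 70 / 2 = 35.00 → 35 years.

roughly 35 years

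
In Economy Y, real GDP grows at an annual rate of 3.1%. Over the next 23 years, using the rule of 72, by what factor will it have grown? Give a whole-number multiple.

approximately 2 times

At 3.1% one doubling takes ≈ 23.23 years; 23 years is 1 of them, so ×2.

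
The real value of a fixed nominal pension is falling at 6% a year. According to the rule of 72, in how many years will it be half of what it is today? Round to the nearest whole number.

around 12 years

Falling at 6%, it halves about every 72/6 = 12.00 years.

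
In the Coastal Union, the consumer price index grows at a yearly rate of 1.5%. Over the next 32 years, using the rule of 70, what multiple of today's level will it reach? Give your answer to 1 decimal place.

Doubling time ≈ 70/1.5 = 46.67 years.
32 years / 46.67 ≈ 0.69 doublings → factor 2^0.69 ≈ 1.6.

around 1.6 times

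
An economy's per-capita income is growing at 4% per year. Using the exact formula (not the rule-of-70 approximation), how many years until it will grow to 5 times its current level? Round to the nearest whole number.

t = ln(5) / ln(1 + 0.04) = 1.6094 / 0.039221 ≈ 41.03.
≈ 41 years.

41 years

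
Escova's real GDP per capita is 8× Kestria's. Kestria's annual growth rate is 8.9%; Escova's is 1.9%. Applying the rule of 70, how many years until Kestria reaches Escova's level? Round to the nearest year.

around 30 years

The growth-rate gap is 8.9% − 1.9% = 7 percentage points.
So the ratio between them halves every 70/7 ≈ 10.00 years.
An 8× gap closes after 3 halvings: 3 × 10.00 ≈ 30 years.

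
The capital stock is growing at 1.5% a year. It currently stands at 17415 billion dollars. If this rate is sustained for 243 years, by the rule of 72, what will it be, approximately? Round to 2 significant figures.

around 580000 billion dollars

It doubles every 72/1.5 ≈ 48.00 years, so 243 years is 5.06 doublings.
2^5.06 ≈ 33.36; 17415 × 33.36 ≈ 580000 billion dollars.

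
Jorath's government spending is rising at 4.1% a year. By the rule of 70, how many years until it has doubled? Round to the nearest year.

≈ 17 years

70/4.1 ≈ 17.07, so it doubles roughly every 17 years.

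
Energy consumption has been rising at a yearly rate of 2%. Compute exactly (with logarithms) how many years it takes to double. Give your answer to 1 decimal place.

35.0 years

t = ln(2) / ln(1 + 0.02) = 0.6931 / 0.019803 ≈ 35.00.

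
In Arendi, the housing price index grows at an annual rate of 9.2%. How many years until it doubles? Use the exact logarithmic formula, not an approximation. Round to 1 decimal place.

t = ln(2) / ln(1 + 0.092) = 0.6931 / 0.088011 ≈ 7.88.

7.9 years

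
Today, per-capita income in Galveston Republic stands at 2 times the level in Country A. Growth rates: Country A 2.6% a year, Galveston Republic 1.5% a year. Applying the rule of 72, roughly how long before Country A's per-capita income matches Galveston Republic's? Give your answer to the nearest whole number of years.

65 years

The growth-rate gap is 2.6% − 1.5% = 1.1 percentage points.
So the ratio between them halves every 72/1.1 ≈ 65.45 years.
A 2 times gap closes after 1 halving: 1 × 65.45 ≈ 65 years.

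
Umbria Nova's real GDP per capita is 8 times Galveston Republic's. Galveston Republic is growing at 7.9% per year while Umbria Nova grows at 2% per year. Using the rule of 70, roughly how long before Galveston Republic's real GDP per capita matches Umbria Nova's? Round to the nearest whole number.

around 36 years

The growth-rate gap is 7.9% − 2% = 5.9 percentage points.
So the ratio between them halves every 70/5.9 ≈ 11.86 years.
An 8 times gap closes after 3 halvings: 3 × 11.86 ≈ 36 years.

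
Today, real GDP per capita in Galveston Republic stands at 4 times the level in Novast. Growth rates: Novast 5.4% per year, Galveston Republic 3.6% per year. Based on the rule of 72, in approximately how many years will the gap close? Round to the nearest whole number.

about 80 years

The growth-rate gap is 5.4% − 3.6% = 1.8 percentage points.
So the ratio between them halves every 72/1.8 ≈ 40.00 years.
A 4 times gap closes after 2 halvings: 2 × 40.00 ≈ 80 years.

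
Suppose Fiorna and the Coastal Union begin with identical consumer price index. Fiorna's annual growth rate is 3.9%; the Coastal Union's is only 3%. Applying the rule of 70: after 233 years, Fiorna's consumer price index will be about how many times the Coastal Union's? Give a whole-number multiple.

about 8 times

Rate gap = 3.9% − 3% = 0.9 points.
The ratio doubles every 70/0.9 ≈ 77.78 years.
233/77.78 ≈ 3.00 doublings → ratio ≈ 2^3.00 ≈ 8.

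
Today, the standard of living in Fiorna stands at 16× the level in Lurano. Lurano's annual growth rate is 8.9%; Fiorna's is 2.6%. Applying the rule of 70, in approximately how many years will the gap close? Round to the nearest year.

≈ 44 years

What matters is the difference: 6.3 pp.
Rule of 70 on the gap: the ratio halves every 70/6.3 ≈ 11.11 years.
A 16× gap closes after 4 halvings: 4 × 11.11 ≈ 44 years.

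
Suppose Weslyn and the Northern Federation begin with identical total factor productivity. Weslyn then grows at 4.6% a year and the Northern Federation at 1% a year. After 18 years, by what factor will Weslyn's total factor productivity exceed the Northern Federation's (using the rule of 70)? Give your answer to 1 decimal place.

≈ 1.9 times

Rate gap = 4.6% − 1% = 3.6 points.
The ratio doubles every 70/3.6 ≈ 19.44 years.
18/19.44 ≈ 0.93 doublings → ratio ≈ 2^0.93 ≈ 1.9.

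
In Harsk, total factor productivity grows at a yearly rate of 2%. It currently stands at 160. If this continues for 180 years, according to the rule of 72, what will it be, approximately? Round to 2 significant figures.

Doubling time ≈ 72/2 = 36.00 years.
180 years is 180/36.00 ≈ 5.00 doublings, a factor of 2^5.00 ≈ 32.00.
160 × 32.00 ≈ 5100.

about 5100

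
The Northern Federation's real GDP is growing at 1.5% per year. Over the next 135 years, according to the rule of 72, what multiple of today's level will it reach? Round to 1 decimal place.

7.0 times

Doubles every ≈ 48.00 years (72/1.5).
135 years is 2.81 doublings; 2^2.81 ≈ 7.0×.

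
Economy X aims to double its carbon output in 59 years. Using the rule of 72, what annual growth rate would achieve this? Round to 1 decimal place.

72 / 59 ≈ 1.22, so about 1.2% annually.

1.2%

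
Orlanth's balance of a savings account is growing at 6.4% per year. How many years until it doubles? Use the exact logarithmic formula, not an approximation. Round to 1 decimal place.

11.2 years

t = ln(2) / ln(1 + 0.064) = 0.6931 / 0.062035 ≈ 11.17.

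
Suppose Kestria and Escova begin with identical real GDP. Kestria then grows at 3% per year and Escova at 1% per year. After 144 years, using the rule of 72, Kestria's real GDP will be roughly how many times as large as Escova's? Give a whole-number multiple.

approximately 16 times

Only the 2-point difference matters.
72/2 ≈ 36.00 years per doubling of the ratio; 144 years gives 4.00 doublings, so ≈ 16×.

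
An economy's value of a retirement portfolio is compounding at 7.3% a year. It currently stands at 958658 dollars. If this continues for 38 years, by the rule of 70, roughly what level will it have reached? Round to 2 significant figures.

Doubling time ≈ 70/7.3 = 9.59 years.
38 years is 38/9.59 ≈ 3.96 doublings, a factor of 2^3.96 ≈ 15.56.
958658 × 15.56 ≈ 15000000 dollars.

≈ 15000000 dollars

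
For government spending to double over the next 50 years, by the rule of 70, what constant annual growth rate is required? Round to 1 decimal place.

70 / 50 ≈ 1.40, so about 1.4% a year.

roughly 1.4% a year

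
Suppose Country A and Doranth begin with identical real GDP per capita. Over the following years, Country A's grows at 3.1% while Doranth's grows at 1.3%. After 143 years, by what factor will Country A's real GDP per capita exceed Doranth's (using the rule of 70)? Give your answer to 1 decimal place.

around 12.8 times

Rate gap = 3.1% − 1.3% = 1.8 points.
The ratio doubles every 70/1.8 ≈ 38.89 years.
143/38.89 ≈ 3.68 doublings → ratio ≈ 2^3.68 ≈ 12.8.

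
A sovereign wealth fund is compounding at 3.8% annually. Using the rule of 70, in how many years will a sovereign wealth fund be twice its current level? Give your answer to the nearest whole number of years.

Doubling time ≈ 70 / 3.8 = 18.42 years.

about 18 years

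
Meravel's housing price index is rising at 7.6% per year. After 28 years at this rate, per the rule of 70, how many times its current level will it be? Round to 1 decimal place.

Doubles every ≈ 9.21 years (70/7.6).
28 years is 3.04 doublings; 2^3.04 ≈ 8.2×.

around 8.2 times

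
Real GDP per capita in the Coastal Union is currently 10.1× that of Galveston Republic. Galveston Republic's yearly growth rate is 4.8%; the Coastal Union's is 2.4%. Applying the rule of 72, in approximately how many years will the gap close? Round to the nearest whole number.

roughly 100 years

Galveston Republic gains on the Coastal Union at 4.8% − 2.4% = 2.4 points a year.
At that relative rate the gap halves every 72/2.4 ≈ 30.00 years.
A 10.1× gap takes log₂(10.1) ≈ 3.34 halvings to close: 3.34 × 30.00 ≈ 100 years.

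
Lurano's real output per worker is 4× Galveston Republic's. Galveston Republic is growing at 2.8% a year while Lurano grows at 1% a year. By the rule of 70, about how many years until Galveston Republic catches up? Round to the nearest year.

around 78 years

The growth-rate gap is 2.8% − 1% = 1.8 percentage points.
So the ratio between them halves every 70/1.8 ≈ 38.89 years.
A 4× gap closes after 2 halvings: 2 × 38.89 ≈ 78 years.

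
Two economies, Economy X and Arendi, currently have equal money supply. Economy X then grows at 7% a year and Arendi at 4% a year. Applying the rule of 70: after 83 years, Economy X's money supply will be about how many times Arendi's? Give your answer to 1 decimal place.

11.8 times

Rate gap = 7% − 4% = 3 points.
The ratio doubles every 70/3 ≈ 23.33 years.
83/23.33 ≈ 3.56 doublings → ratio ≈ 2^3.56 ≈ 11.8.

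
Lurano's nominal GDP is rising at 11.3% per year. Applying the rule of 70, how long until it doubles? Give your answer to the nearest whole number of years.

about 6 years

At 11.3%, doubling takes about 70/11.3 = 6.19 years.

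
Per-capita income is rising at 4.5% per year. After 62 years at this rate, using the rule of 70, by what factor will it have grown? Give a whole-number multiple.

about 16 times

Doubling time ≈ 70/4.5 = 15.56 years.
62/15.56 ≈ 4 doublings, so about 2^4 = 16×.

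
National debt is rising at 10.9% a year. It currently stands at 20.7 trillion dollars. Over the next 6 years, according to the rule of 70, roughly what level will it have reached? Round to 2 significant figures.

Doubling time ≈ 70/10.9 = 6.42 years.
6 years is 6/6.42 ≈ 0.93 doublings, a factor of 2^0.93 ≈ 1.91.
20.7 × 1.91 ≈ 40 trillion dollars.

40 trillion dollars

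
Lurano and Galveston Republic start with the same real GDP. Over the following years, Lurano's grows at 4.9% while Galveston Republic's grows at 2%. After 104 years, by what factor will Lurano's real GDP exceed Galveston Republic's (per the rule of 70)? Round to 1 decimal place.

Lurano pulls ahead at 2.9 pp per year, so the ratio doubles every 70/2.9 ≈ 24.14 years.
In 104 years that's 4.31 doublings: 2^4.31 ≈ 19.8.

19.8 times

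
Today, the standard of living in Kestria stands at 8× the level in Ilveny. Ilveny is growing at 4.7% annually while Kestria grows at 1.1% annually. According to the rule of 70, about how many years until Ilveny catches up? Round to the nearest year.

about 58 years

Ilveny gains on Kestria at 4.7% − 1.1% = 3.6 points a year.
At that relative rate the gap halves every 70/3.6 ≈ 19.44 years.
An 8× gap closes after 3 halvings: 3 × 19.44 ≈ 58 years.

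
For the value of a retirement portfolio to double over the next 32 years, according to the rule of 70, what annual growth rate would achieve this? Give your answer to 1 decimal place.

70 / 32 ≈ 2.19, so about 2.2% annually.

≈ 2.2%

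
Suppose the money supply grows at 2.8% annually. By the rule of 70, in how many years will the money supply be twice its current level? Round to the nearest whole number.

approximately 25 years

70/2.8 ≈ 25.00, so it doubles roughly every 25 years.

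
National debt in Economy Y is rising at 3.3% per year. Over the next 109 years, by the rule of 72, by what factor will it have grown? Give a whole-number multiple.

At 3.3% one doubling takes ≈ 21.82 years; 109 years is 5 of them, so ×32.

around 32 times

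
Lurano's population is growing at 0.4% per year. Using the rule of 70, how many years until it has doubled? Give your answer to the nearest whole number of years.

175 years

At 0.4%, doubling takes about 70/0.4 = 175.00 years.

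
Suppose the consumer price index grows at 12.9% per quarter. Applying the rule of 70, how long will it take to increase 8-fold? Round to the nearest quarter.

One doubling takes 70/12.9 = 5.43 quarters.
8× is 3 doublings, so 3 × 5.43 ≈ 16 quarters.

about 16 quarters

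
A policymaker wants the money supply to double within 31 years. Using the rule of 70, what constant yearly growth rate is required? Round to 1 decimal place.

70 / 31 ≈ 2.26, so about 2.3% per year.

approximately 2.3% per year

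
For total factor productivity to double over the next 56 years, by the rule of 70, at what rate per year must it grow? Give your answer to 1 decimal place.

1.3%

70 / 56 ≈ 1.25, so about 1.3% per year.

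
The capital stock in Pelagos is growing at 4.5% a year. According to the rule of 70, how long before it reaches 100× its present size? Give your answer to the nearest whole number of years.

One doubling takes 70/4.5 = 15.56 years.
100× is log₂ 100 ≈ 6.64 doublings, so ≈ 6.64 × 15.56 = 103 years.

≈ 103 years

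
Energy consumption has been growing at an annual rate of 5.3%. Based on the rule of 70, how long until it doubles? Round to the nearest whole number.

At 5.3%, doubling takes about 70/5.3 = 13.21 years.

13 years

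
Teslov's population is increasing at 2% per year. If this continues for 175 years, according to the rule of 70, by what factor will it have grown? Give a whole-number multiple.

roughly 32 times

Doubling time ≈ 70/2 = 35.00 years.
175/35.00 ≈ 5 doublings, so about 2^5 = 32×.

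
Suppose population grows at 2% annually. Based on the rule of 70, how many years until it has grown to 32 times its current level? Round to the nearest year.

Doubling time ≈ 70/2 = 35.00 years.
32× is 5 doublings, so 5 × 35.00 ≈ 175 years.

≈ 175 years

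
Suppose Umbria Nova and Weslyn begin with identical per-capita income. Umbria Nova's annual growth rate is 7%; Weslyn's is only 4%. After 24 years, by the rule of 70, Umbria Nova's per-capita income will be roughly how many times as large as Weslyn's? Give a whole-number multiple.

about 2 times

Rate gap = 7% − 4% = 3 points.
The ratio doubles every 70/3 ≈ 23.33 years.
24/23.33 ≈ 1.03 doublings → ratio ≈ 2^1.03 ≈ 2.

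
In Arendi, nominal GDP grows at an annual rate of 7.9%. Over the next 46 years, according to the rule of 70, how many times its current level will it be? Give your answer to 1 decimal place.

approximately 36.5 times

Doubling time ≈ 70/7.9 = 8.86 years.
46 years / 8.86 ≈ 5.19 doublings → factor 2^5.19 ≈ 36.5.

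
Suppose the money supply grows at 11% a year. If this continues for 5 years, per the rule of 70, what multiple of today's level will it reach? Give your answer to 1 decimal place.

about 1.7 times

Doubles every ≈ 6.36 years (70/11).
5 years is 0.79 doublings; 2^0.79 ≈ 1.7×.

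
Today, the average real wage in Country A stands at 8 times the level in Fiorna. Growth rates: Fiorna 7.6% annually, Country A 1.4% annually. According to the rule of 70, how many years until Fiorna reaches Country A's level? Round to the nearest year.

roughly 34 years

Fiorna gains on Country A at 7.6% − 1.4% = 6.2 points a year.
At that relative rate the gap halves every 70/6.2 ≈ 11.29 years.
An 8 times gap closes after 3 halvings: 3 × 11.29 ≈ 34 years.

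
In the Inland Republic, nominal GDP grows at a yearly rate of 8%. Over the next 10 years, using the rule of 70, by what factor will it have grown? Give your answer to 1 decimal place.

Doubles every ≈ 8.75 years (70/8).
10 years is 1.14 doublings; 2^1.14 ≈ 2.2×.

about 2.2 times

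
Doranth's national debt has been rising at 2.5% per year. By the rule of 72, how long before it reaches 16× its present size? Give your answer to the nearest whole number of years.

around 115 years

One doubling takes 72/2.5 = 28.80 years.
16 = 2^4, so 4 doublings → 115 years.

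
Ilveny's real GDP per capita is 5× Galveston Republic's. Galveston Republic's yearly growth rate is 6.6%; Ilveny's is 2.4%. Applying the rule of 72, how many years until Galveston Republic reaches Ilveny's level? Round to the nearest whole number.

about 40 years

Galveston Republic gains on Ilveny at 6.6% − 2.4% = 4.2 points a year.
At that relative rate the gap halves every 72/4.2 ≈ 17.14 years.
A 5× gap takes log₂(5) ≈ 2.32 halvings to close: 2.32 × 17.14 ≈ 40 years.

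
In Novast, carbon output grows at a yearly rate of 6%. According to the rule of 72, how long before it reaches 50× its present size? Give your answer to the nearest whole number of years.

One doubling takes 72/6 = 12.00 years.
50× is log₂ 50 ≈ 5.64 doublings, so ≈ 5.64 × 12.00 = 68 years.

around 68 years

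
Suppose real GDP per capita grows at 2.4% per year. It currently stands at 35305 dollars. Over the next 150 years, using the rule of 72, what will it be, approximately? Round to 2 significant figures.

Doubling time ≈ 72/2.4 = 30.00 years.
150 years is 150/30.00 ≈ 5.00 doublings, a factor of 2^5.00 ≈ 32.00.
35305 × 32.00 ≈ 1100000 dollars.

≈ 1100000 dollars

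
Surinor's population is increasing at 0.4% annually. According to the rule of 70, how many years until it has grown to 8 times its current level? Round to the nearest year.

525 years

At 0.4% it doubles every 70/0.4 ≈ 175.00 years.
8× is 3 doublings, so 3 × 175.00 ≈ 525 years.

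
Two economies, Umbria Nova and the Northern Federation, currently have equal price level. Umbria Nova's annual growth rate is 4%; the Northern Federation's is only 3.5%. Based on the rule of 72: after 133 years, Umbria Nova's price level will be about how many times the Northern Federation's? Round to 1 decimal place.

about 1.9 times

Umbria Nova pulls ahead at 0.5 pp per year, so the ratio doubles every 72/0.5 ≈ 144.00 years.
In 133 years that's 0.92 doublings: 2^0.92 ≈ 1.9.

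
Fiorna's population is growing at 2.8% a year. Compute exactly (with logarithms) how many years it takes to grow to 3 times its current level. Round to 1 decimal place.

39.8 years

t = ln(3) / ln(1 + 0.028) = 1.0986 / 0.027615 ≈ 39.78.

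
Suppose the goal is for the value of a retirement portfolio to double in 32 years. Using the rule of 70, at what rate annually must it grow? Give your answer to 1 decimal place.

70 / 32 ≈ 2.19, so about 2.2% annually.

2.2%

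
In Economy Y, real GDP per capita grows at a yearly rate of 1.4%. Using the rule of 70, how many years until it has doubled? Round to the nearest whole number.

roughly 50 years

At 1.4%, doubling takes about 70/1.4 = 50.00 years.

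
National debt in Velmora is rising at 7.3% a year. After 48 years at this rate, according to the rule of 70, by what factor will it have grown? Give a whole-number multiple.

Doubling time ≈ 70/7.3 = 9.59 years.
48/9.59 ≈ 5 doublings, so about 2^5 = 32×.

approximately 32 times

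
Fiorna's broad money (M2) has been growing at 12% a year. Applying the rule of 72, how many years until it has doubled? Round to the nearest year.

At 12%, doubling takes about 72/12 = 6.00 years.

6 years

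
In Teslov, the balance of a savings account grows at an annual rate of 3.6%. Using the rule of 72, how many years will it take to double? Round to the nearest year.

approximately 20 years

At 3.6%, doubling takes about 72/3.6 = 20.00 years.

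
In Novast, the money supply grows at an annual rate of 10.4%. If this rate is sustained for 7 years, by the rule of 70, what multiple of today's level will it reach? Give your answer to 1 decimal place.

Doubling time ≈ 70/10.4 = 6.73 years.
7 years / 6.73 ≈ 1.04 doublings → factor 2^1.04 ≈ 2.1.

roughly 2.1 times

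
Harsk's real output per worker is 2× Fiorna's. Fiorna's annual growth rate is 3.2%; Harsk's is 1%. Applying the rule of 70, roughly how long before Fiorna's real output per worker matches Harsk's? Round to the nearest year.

The growth-rate gap is 3.2% − 1% = 2.2 percentage points.
So the ratio between them halves every 70/2.2 ≈ 31.82 years.
A 2× gap closes after 1 halving: 1 × 31.82 ≈ 32 years.

about 32 years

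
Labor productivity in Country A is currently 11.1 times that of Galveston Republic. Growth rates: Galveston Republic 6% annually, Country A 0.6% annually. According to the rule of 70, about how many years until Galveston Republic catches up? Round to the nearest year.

about 45 years

The growth-rate gap is 6% − 0.6% = 5.4 percentage points.
So the ratio between them halves every 70/5.4 ≈ 12.96 years.
An 11.1 times gap takes log₂(11.1) ≈ 3.47 halvings to close: 3.47 × 12.96 ≈ 45 years.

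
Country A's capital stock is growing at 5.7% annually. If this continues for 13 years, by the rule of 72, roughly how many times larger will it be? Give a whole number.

approximately 2 times

At 5.7% one doubling takes ≈ 12.63 years; 13 years is 1 of them, so ×2.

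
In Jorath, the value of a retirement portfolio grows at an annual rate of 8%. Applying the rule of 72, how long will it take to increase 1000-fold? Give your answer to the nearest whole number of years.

Doubling time ≈ 72/8 = 9.00 years.
1000× is log₂ 1000 ≈ 9.97 doublings, so ≈ 9.97 × 9.00 = 90 years.

roughly 90 years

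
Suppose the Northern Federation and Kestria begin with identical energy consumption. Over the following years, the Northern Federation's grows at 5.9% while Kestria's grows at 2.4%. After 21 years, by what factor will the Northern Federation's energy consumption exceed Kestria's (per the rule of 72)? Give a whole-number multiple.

Only the 3.5-point difference matters.
72/3.5 ≈ 20.57 years per doubling of the ratio; 21 years gives 1.02 doublings, so ≈ 2×.

around 2 times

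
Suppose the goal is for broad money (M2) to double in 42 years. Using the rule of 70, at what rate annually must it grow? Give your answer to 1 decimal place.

around 1.7%

70 / 42 ≈ 1.67, so about 1.7% annually.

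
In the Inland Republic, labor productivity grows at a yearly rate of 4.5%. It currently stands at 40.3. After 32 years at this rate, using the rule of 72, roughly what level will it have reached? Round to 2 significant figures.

roughly 160

Doubling time ≈ 72/4.5 = 16.00 years.
32 years is 32/16.00 ≈ 2.00 doublings, a factor of 2^2.00 ≈ 4.00.
40.3 × 4.00 ≈ 160.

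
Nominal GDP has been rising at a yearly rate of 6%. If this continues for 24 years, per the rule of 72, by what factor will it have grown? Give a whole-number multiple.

At 6% one doubling takes ≈ 12.00 years; 24 years is 2 of them, so ×4.

≈ 4 times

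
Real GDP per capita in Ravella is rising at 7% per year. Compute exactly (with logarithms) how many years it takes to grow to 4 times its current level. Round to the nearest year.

20 years

t = ln(4) / ln(1 + 0.07) = 1.3863 / 0.067659 ≈ 20.49.
≈ 20 years.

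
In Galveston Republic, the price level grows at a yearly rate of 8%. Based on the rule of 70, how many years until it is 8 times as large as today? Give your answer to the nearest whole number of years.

One doubling takes 70/8 = 8.75 years.
8× is 3 doublings, so 3 × 8.75 ≈ 26 years.

about 26 years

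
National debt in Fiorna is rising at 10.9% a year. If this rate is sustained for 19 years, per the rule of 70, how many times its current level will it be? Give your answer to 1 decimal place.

roughly 7.8 times

Doubles every ≈ 6.42 years (70/10.9).
19 years is 2.96 doublings; 2^2.96 ≈ 7.8×.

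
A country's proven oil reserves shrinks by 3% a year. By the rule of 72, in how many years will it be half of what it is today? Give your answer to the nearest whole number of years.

24 years

The rule works in reverse for decay: 72/3 ≈ 24.00 years to halve.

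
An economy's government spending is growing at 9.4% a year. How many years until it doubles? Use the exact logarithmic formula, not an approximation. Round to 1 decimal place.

7.7 years

t = ln(2) / ln(1 + 0.094) = 0.6931 / 0.089841 ≈ 7.71.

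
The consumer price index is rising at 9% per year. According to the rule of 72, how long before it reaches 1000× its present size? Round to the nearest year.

about 80 years

One doubling takes 72/9 = 8.00 years.
1000× is log₂ 1000 ≈ 9.97 doublings, so ≈ 9.97 × 8.00 = 80 years.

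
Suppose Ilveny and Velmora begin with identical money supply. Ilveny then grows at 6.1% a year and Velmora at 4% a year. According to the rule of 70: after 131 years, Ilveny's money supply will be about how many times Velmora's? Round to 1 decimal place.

15.2 times

Only the 2.1-point difference matters.
70/2.1 ≈ 33.33 years per doubling of the ratio; 131 years gives 3.93 doublings, so ≈ 15.2×.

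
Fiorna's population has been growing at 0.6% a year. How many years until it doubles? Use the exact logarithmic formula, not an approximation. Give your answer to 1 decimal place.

115.9 years

t = ln(2) / ln(1 + 0.006) = 0.6931 / 0.005982 ≈ 115.86.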